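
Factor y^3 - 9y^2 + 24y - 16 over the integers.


Try integer roots (divisors of -16). y=4: p(4)=0.
Divide out (y - 4): quotient is y^2 - 5y + 4.
Factor the quadratic: (y - 1)(y - 4)
Result: (y - 4)(y - 1)(y - 4)


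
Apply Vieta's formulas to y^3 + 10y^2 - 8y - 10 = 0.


Monic cubic y^3+by^2+cy+d=0: sum=-b, pairwise sum=c, product=-d.
b=10, c=-8, d=-10
r1+r2+r3 = -10
r1r2+r1r3+r2r3 = -8
r1r2r3 = 10


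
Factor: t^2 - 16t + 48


Roots satisfy r1 + r2 = -b/a = 16 and r1*r2 = c/a = 48.
So r1 = 4, r2 = 12.
t^2 - 16t + 48 = (t - r1)(t - r2) = (t - 4)(t - 12)


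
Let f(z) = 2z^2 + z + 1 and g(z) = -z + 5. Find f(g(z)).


Substitute g(z) into f:
f(g(z)) = 2*(-z + 5)^2 + 1*(-z + 5) + 1
(-z + 5)^2 = z^2 - 10z + 25
Expand and combine: 2z^2 - 21z + 56


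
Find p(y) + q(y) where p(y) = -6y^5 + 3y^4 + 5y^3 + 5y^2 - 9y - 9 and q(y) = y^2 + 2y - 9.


Align terms by degree and add:
  -6y^5 + 3y^4 + 5y^3 + 5y^2 - 9y - 9
+ y^2 + 2y - 9
= -6y^5 + 3y^4 + 5y^3 + 6y^2 - 7y - 18


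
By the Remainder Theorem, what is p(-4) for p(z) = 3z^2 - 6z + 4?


By the Remainder Theorem, the remainder equals p(-4):
  3*(-4)^2 = 48
  -6*(-4)^1 = 24
  constant: 4
Sum: 48 + 24 + 4 = 76


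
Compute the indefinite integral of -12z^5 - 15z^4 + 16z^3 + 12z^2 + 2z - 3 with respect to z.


Reverse power rule on each term:
  ∫ -12z^5 dz = -2z^6
  ∫ -15z^4 dz = -3z^5
  ∫ 16z^3 dz = 4z^4
  ∫ 12z^2 dz = 4z^3
  ∫ 2z dz = z^2
  ∫ -3 dz = -3z
F(z) = -2z^6 - 3z^5 + 4z^4 + 4z^3 + z^2 - 3z + C


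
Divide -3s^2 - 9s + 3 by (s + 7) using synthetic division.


Synthetic division with c = -7. Coefficients: -3, -9, 3
Bring down -3.
  -3 * -7 = 21; 21 - 9 = 12
  12 * -7 = -84; -84 + 3 = -81
Quotient: -3s + 12, Remainder: -81


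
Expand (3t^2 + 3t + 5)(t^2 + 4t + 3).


Distribute each term of the first polynomial:
  (3t^2)(t^2 + 4t + 3) = 3t^4 + 12t^3 + 9t^2
  (3t)(t^2 + 4t + 3) = 3t^3 + 12t^2 + 9t
  (5)(t^2 + 4t + 3) = 5t^2 + 20t + 15
Sum: 3t^4 + 15t^3 + 26t^2 + 29t + 15


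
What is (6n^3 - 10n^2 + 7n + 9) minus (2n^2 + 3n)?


Distribute the minus sign:
  (6n^3 - 10n^2 + 7n + 9)
- (2n^2 + 3n)
Negate second polynomial: -2n^2 - 3n
Add: 6n^3 - 12n^2 + 4n + 9


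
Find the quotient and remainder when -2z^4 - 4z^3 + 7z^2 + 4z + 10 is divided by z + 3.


(-2z^4 - 4z^3 + 7z^2 + 4z + 10) / (z + 3)
Step 1: -2z^3 * (z + 3) = -2z^4 - 6z^3; subtract.
Step 2: 2z^2 * (z + 3) = 2z^3 + 6z^2; subtract.
Step 3: z * (z + 3) = z^2 + 3z; subtract.
Step 4: 1 * (z + 3) = z + 3; subtract.
Quotient: -2z^3 + 2z^2 + z + 1, Remainder: 7


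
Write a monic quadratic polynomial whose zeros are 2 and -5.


p(t) = (t - 2)(t + 5)
Expand: t^2 + 3t - 10


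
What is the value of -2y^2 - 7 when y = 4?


Using direct substitution:
  -2 * (4)^2 = -32
  0 * (4)^1 = 0
  constant: -7
Sum = -32 + 0 - 7 = -39


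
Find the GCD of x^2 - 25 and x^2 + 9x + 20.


Factor each:
  x^2 - 25 = (x + 5)(x - 5)
  x^2 + 9x + 20 = (x + 5)(x + 4)
Common monic factor: x + 5


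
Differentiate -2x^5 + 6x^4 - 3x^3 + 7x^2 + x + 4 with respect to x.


Apply the power rule term by term:
  d/dx(-2x^5) = -10x^4
  d/dx(6x^4) = 24x^3
  d/dx(-3x^3) = -9x^2
  d/dx(7x^2) = 14x
  d/dx(x) = 1
  d/dx(4) = 0
p'(x) = -10x^4 + 24x^3 - 9x^2 + 14x + 1


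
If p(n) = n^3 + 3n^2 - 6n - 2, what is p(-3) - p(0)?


p(-3) = 16
p(0) = -2
p(-3) - p(0) = 16 + 2 = 18


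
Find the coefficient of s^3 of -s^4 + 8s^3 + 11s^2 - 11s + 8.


Read off the coefficient of s^3: 8


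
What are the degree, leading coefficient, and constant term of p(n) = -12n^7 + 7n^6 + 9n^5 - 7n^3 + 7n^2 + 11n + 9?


Highest power of n is 7, with coefficient -12. Constant term is 9.
Degree = 7, leading coefficient = -12, constant term = 9


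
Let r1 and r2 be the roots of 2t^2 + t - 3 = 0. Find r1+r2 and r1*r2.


For at^2+bt+c=0: sum = -b/a, product = c/a.
a=2, b=1, c=-3
Sum = -(1)/2 = -1/2
Product = (-3)/2 = -3/2


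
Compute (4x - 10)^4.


Expand (4x - 10)^4 by repeated multiplication:
  (4x - 10)^2 = 16x^2 - 80x + 100
  (4x - 10)^3 = 64x^3 - 480x^2 + 1200x - 1000
= 256x^4 - 2560x^3 + 9600x^2 - 16000x + 10000


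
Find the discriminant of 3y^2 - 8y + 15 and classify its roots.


D = b^2 - 4ac = (-8)^2 - 4(3)(15) = 64 - 180 = -116
Since D < 0: two complex conjugate roots (no real roots)


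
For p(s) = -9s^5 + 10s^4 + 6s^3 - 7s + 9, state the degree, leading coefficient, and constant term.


Highest power of s is 5, with coefficient -9. Constant term is 9.
Degree = 5, leading coefficient = -9, constant term = 9


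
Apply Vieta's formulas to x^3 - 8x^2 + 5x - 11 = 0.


Monic cubic x^3+bx^2+cx+d=0: sum=-b, pairwise sum=c, product=-d.
b=-8, c=5, d=-11
r1+r2+r3 = 8
r1r2+r1r3+r2r3 = 5
r1r2r3 = 11


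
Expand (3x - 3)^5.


Expand (3x - 3)^5 by repeated multiplication:
  (3x - 3)^2 = 9x^2 - 18x + 9
  (3x - 3)^3 = 27x^3 - 81x^2 + 81x - 27
  (3x - 3)^4 = 81x^4 - 324x^3 + 486x^2 - 324x + 81
= 243x^5 - 1215x^4 + 2430x^3 - 2430x^2 + 1215x - 243


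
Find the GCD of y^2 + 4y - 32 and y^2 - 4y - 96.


Factor each:
  y^2 + 4y - 32 = (y + 8)(y - 4)
  y^2 - 4y - 96 = (y + 8)(y - 12)
Common monic factor: y + 8


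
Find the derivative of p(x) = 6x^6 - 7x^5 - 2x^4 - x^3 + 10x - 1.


Apply the power rule term by term:
  d/dx(6x^6) = 36x^5
  d/dx(-7x^5) = -35x^4
  d/dx(-2x^4) = -8x^3
  d/dx(-x^3) = -3x^2
  d/dx(10x) = 10
  d/dx(-1) = 0
p'(x) = 36x^5 - 35x^4 - 8x^3 - 3x^2 + 10


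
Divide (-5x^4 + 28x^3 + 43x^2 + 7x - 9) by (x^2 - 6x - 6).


(-5x^4 + 28x^3 + 43x^2 + 7x - 9) / (x^2 - 6x - 6)
Step 1: -5x^2 * (x^2 - 6x - 6) = -5x^4 + 30x^3 + 30x^2; subtract.
Step 2: -2x * (x^2 - 6x - 6) = -2x^3 + 12x^2 + 12x; subtract.
Step 3: 1 * (x^2 - 6x - 6) = x^2 - 6x - 6; subtract.
Quotient: -5x^2 - 2x + 1, Remainder: x - 3


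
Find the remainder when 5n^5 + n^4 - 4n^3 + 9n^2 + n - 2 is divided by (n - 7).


By the Remainder Theorem, the remainder equals p(7):
  5*(7)^5 = 84035
  1*(7)^4 = 2401
  -4*(7)^3 = -1372
  9*(7)^2 = 441
  1*(7)^1 = 7
  constant: -2
Sum: 84035 + 2401 - 1372 + 441 + 7 - 2 = 85510


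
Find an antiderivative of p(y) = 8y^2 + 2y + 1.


Reverse power rule on each term:
  ∫ 8y^2 dy = (8/3)y^3
  ∫ 2y dy = y^2
  ∫ 1 dy = y
F(y) = (8/3)y^3 + y^2 + y + C


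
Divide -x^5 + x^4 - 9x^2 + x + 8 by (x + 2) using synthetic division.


Synthetic division with c = -2. Coefficients: -1, 1, 0, -9, 1, 8
Bring down -1.
  -1 * -2 = 2; 2 + 1 = 3
  3 * -2 = -6; -6 + 0 = -6
  -6 * -2 = 12; 12 - 9 = 3
  3 * -2 = -6; -6 + 1 = -5
  -5 * -2 = 10; 10 + 8 = 18
Quotient: -x^4 + 3x^3 - 6x^2 + 3x - 5, Remainder: 18


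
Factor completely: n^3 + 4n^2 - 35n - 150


Try integer roots (divisors of -150). n=6: p(6)=0.
Divide out (n - 6): quotient is n^2 + 10n + 25.
Factor the quadratic: (n + 5)(n + 5)
Result: (n - 6)(n + 5)(n + 5)


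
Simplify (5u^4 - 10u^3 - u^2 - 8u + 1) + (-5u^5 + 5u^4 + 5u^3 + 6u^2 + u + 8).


Align terms by degree and add:
  5u^4 - 10u^3 - u^2 - 8u + 1
  -5u^5 + 5u^4 + 5u^3 + 6u^2 + u + 8
= -5u^5 + 10u^4 - 5u^3 + 5u^2 - 7u + 9


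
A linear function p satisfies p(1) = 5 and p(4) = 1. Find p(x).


p(x) = mx + b. Using p(1)=5, p(4)=1:
m = (5 - 1)/(1 - 4) = 4/-3 = -4/3
b = 5 - m*(1) = 5 + 4/3 = 19/3
p(x) = -(4/3)x + (19/3)


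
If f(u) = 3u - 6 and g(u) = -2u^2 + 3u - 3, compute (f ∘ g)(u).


Substitute g(u) into f:
f(g(u)) = 3*(-2u^2 + 3u - 3) + (-6)
Expand and combine: -6u^2 + 9u - 15


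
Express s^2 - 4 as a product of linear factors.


Roots satisfy r1 + r2 = -b/a = 0 and r1*r2 = c/a = -4.
So r1 = 2, r2 = -2.
s^2 - 4 = (s - r1)(s - r2) = (s - 2)(s + 2)


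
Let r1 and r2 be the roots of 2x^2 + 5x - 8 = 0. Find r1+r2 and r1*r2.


For ax^2+bx+c=0: sum = -b/a, product = c/a.
a=2, b=5, c=-8
Sum = -(5)/2 = -5/2
Product = (-8)/2 = -4


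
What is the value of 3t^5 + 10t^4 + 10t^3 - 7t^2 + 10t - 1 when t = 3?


Using direct substitution:
  3 * (3)^5 = 729
  10 * (3)^4 = 810
  10 * (3)^3 = 270
  -7 * (3)^2 = -63
  10 * (3)^1 = 30
  constant: -1
Sum = 729 + 810 + 270 - 63 + 30 - 1 = 1775


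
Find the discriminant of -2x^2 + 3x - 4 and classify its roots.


D = b^2 - 4ac = (3)^2 - 4(-2)(-4) = 9 - 32 = -23
Since D < 0: two complex conjugate roots (no real roots)


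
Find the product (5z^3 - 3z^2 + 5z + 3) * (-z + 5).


Distribute each term of the first polynomial:
  (5z^3)(-z + 5) = -5z^4 + 25z^3
  (-3z^2)(-z + 5) = 3z^3 - 15z^2
  (5z)(-z + 5) = -5z^2 + 25z
  (3)(-z + 5) = -3z + 15
Sum: -5z^4 + 28z^3 - 20z^2 + 22z + 15


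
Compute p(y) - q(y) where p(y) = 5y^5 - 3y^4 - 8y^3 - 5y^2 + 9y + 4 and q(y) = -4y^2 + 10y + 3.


Distribute the minus sign:
  (5y^5 - 3y^4 - 8y^3 - 5y^2 + 9y + 4)
- (-4y^2 + 10y + 3)
Negate second polynomial: 4y^2 - 10y - 3
Add: 5y^5 - 3y^4 - 8y^3 - y^2 - y + 1


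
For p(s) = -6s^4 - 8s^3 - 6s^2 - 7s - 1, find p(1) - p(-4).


p(1) = -28
p(-4) = -1093
p(1) - p(-4) = -28 + 1093 = 1065


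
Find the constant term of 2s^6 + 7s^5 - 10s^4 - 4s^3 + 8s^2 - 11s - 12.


Read off the constant term: -12


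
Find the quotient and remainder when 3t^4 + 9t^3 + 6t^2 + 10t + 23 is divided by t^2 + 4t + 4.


(3t^4 + 9t^3 + 6t^2 + 10t + 23) / (t^2 + 4t + 4)
Step 1: 3t^2 * (t^2 + 4t + 4) = 3t^4 + 12t^3 + 12t^2; subtract.
Step 2: -3t * (t^2 + 4t + 4) = -3t^3 - 12t^2 - 12t; subtract.
Step 3: 6 * (t^2 + 4t + 4) = 6t^2 + 24t + 24; subtract.
Quotient: 3t^2 - 3t + 6, Remainder: -2t - 1


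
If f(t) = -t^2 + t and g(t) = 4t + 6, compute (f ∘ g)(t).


Substitute g(t) into f:
f(g(t)) = -1*(4t + 6)^2 + 1*(4t + 6)
(4t + 6)^2 = 16t^2 + 48t + 36
Expand and combine: -16t^2 - 44t - 30


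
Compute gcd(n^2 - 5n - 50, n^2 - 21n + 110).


Factor each:
  n^2 - 5n - 50 = (n - 10)(n + 5)
  n^2 - 21n + 110 = (n - 10)(n - 11)
Common monic factor: n - 10


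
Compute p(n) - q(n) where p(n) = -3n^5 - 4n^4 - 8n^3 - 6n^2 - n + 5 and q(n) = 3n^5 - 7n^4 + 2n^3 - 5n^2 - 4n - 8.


Distribute the minus sign:
  (-3n^5 - 4n^4 - 8n^3 - 6n^2 - n + 5)
- (3n^5 - 7n^4 + 2n^3 - 5n^2 - 4n - 8)
Negate second polynomial: -3n^5 + 7n^4 - 2n^3 + 5n^2 + 4n + 8
Add: -6n^5 + 3n^4 - 10n^3 - n^2 + 3n + 13


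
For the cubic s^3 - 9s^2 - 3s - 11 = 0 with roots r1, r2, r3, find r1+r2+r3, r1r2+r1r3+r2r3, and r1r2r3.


Monic cubic s^3+bs^2+cs+d=0: sum=-b, pairwise sum=c, product=-d.
b=-9, c=-3, d=-11
r1+r2+r3 = 9
r1r2+r1r3+r2r3 = -3
r1r2r3 = 11


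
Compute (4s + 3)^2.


Expand (4s + 3)^2 by repeated multiplication:
= 16s^2 + 24s + 9


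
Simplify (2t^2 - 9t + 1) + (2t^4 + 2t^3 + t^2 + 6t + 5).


Align terms by degree and add:
  2t^2 - 9t + 1
+ 2t^4 + 2t^3 + t^2 + 6t + 5
= 2t^4 + 2t^3 + 3t^2 - 3t + 6


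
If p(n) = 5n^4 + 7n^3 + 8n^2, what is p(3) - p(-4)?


p(3) = 666
p(-4) = 960
p(3) - p(-4) = 666 - 960 = -294


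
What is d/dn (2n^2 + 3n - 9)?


Apply the power rule term by term:
  d/dn(2n^2) = 4n
  d/dn(3n) = 3
  d/dn(-9) = 0
p'(n) = 4n + 3


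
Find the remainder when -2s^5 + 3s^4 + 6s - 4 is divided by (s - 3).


By the Remainder Theorem, the remainder equals p(3):
  -2*(3)^5 = -486
  3*(3)^4 = 243
  0*(3)^3 = 0
  0*(3)^2 = 0
  6*(3)^1 = 18
  constant: -4
Sum: -486 + 243 + 0 + 0 + 18 - 4 = -229


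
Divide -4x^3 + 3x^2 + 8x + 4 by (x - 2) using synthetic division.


Synthetic division with c = 2. Coefficients: -4, 3, 8, 4
Bring down -4.
  -4 * 2 = -8; -8 + 3 = -5
  -5 * 2 = -10; -10 + 8 = -2
  -2 * 2 = -4; -4 + 4 = 0
Quotient: -4x^2 - 5x - 2, Remainder: 0


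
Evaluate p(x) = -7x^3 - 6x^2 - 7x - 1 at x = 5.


Using direct substitution:
  -7 * (5)^3 = -875
  -6 * (5)^2 = -150
  -7 * (5)^1 = -35
  constant: -1
Sum = -875 - 150 - 35 - 1 = -1061


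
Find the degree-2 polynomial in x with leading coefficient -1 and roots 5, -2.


p(x) = -(x - 5)(x + 2)
Expand: -x^2 + 3x + 10


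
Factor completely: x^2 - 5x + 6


Roots satisfy r1 + r2 = -b/a = 5 and r1*r2 = c/a = 6.
So r1 = 2, r2 = 3.
x^2 - 5x + 6 = (x - r1)(x - r2) = (x - 2)(x - 3)


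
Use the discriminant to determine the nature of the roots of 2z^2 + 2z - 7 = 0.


D = b^2 - 4ac = (2)^2 - 4(2)(-7) = 4 + 56 = 60
Since D > 0: two distinct irrational roots


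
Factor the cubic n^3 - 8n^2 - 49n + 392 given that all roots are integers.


Try integer roots (divisors of 392). n=7: p(7)=0.
Divide out (n - 7): quotient is n^2 - n - 56.
Factor the quadratic: (n + 7)(n - 8)
Result: (n - 7)(n + 7)(n - 8)


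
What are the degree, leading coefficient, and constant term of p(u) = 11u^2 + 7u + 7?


Highest power of u is 2, with coefficient 11. Constant term is 7.
Degree = 2, leading coefficient = 11, constant term = 7


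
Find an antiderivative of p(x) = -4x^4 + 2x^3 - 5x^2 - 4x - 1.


Reverse power rule on each term:
  ∫ -4x^4 dx = -(4/5)x^5
  ∫ 2x^3 dx = (1/2)x^4
  ∫ -5x^2 dx = -(5/3)x^3
  ∫ -4x dx = -2x^2
  ∫ -1 dx = -x
F(x) = -(4/5)x^5 + (1/2)x^4 - (5/3)x^3 - 2x^2 - x + C


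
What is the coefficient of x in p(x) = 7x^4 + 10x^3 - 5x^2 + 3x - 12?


Read off the coefficient of x: 3


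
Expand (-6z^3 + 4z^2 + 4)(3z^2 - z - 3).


Distribute each term of the first polynomial:
  (-6z^3)(3z^2 - z - 3) = -18z^5 + 6z^4 + 18z^3
  (4z^2)(3z^2 - z - 3) = 12z^4 - 4z^3 - 12z^2
  (4)(3z^2 - z - 3) = 12z^2 - 4z - 12
Sum: -18z^5 + 18z^4 + 14z^3 - 4z - 12


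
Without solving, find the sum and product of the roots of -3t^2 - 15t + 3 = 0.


For at^2+bt+c=0: sum = -b/a, product = c/a.
a=-3, b=-15, c=3
Sum = -(-15)/-3 = -5
Product = (3)/-3 = -1


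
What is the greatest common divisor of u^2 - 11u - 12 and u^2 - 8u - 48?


Factor each:
  u^2 - 11u - 12 = (u - 12)(u + 1)
  u^2 - 8u - 48 = (u - 12)(u + 4)
Common monic factor: u - 12


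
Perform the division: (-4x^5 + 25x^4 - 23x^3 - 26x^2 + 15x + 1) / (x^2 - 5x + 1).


(-4x^5 + 25x^4 - 23x^3 - 26x^2 + 15x + 1) / (x^2 - 5x + 1)
Step 1: -4x^3 * (x^2 - 5x + 1) = -4x^5 + 20x^4 - 4x^3; subtract.
Step 2: 5x^2 * (x^2 - 5x + 1) = 5x^4 - 25x^3 + 5x^2; subtract.
Step 3: 6x * (x^2 - 5x + 1) = 6x^3 - 30x^2 + 6x; subtract.
Step 4: -1 * (x^2 - 5x + 1) = -x^2 + 5x - 1; subtract.
Quotient: -4x^3 + 5x^2 + 6x - 1, Remainder: 4x + 2


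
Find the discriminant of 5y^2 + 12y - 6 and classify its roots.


D = b^2 - 4ac = (12)^2 - 4(5)(-6) = 144 + 120 = 264
Since D > 0: two distinct irrational roots


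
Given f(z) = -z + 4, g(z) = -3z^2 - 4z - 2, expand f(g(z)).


Substitute g(z) into f:
f(g(z)) = -1*(-3z^2 - 4z - 2) + 4
Expand and combine: 3z^2 + 4z + 6


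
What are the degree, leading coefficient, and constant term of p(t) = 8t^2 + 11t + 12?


Highest power of t is 2, with coefficient 8. Constant term is 12.
Degree = 2, leading coefficient = 8, constant term = 12


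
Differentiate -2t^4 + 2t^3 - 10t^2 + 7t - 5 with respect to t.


Apply the power rule term by term:
  d/dt(-2t^4) = -8t^3
  d/dt(2t^3) = 6t^2
  d/dt(-10t^2) = -20t
  d/dt(7t) = 7
  d/dt(-5) = 0
p'(t) = -8t^3 + 6t^2 - 20t + 7


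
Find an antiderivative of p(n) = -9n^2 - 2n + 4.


Reverse power rule on each term:
  ∫ -9n^2 dn = -3n^3
  ∫ -2n dn = -n^2
  ∫ 4 dn = 4n
F(n) = -3n^3 - n^2 + 4n + C


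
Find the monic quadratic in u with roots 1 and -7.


p(u) = (u - 1)(u + 7)
Expand: u^2 + 6u - 7


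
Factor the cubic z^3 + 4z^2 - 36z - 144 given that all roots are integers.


Try integer roots (divisors of -144). z=-4: p(-4)=0.
Divide out (z + 4): quotient is z^2 - 36.
Factor the quadratic: (z - 6)(z + 6)
Result: (z + 4)(z - 6)(z + 6)


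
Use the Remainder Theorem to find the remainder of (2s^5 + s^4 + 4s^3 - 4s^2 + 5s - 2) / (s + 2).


By the Remainder Theorem, the remainder equals p(-2):
  2*(-2)^5 = -64
  1*(-2)^4 = 16
  4*(-2)^3 = -32
  -4*(-2)^2 = -16
  5*(-2)^1 = -10
  constant: -2
Sum: -64 + 16 - 32 - 16 - 10 - 2 = -108


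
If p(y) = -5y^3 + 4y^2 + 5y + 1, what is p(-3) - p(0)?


p(-3) = 157
p(0) = 1
p(-3) - p(0) = 157 - 1 = 156


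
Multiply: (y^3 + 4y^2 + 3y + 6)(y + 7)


Distribute each term of the first polynomial:
  (y^3)(y + 7) = y^4 + 7y^3
  (4y^2)(y + 7) = 4y^3 + 28y^2
  (3y)(y + 7) = 3y^2 + 21y
  (6)(y + 7) = 6y + 42
Sum: y^4 + 11y^3 + 31y^2 + 27y + 42


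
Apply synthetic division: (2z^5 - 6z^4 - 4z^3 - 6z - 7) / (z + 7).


Synthetic division with c = -7. Coefficients: 2, -6, -4, 0, -6, -7
Bring down 2.
  2 * -7 = -14; -14 - 6 = -20
  -20 * -7 = 140; 140 - 4 = 136
  136 * -7 = -952; -952 + 0 = -952
  -952 * -7 = 6664; 6664 - 6 = 6658
  6658 * -7 = -46606; -46606 - 7 = -46613
Quotient: 2z^4 - 20z^3 + 136z^2 - 952z + 6658, Remainder: -46613


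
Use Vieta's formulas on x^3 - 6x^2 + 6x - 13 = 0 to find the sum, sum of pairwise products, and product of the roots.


Monic cubic x^3+bx^2+cx+d=0: sum=-b, pairwise sum=c, product=-d.
b=-6, c=6, d=-13
r1+r2+r3 = 6
r1r2+r1r3+r2r3 = 6
r1r2r3 = 13


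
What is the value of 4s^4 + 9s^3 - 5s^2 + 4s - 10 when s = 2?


Using direct substitution:
  4 * (2)^4 = 64
  9 * (2)^3 = 72
  -5 * (2)^2 = -20
  4 * (2)^1 = 8
  constant: -10
Sum = 64 + 72 - 20 + 8 - 10 = 114


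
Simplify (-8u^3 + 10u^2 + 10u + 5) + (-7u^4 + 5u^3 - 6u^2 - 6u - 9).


Align terms by degree and add:
  -8u^3 + 10u^2 + 10u + 5
  -7u^4 + 5u^3 - 6u^2 - 6u - 9
= -7u^4 - 3u^3 + 4u^2 + 4u - 4


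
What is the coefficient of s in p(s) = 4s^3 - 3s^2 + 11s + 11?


Read off the coefficient of s: 11


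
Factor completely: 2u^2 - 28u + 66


Roots satisfy r1 + r2 = -b/a = 14 and r1*r2 = c/a = 33.
So r1 = 11, r2 = 3.
2u^2 - 28u + 66 = 2(u - r1)(u - r2) = 2(u - 11)(u - 3)


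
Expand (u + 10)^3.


Expand (u + 10)^3 by repeated multiplication:
  (u + 10)^2 = u^2 + 20u + 100
= u^3 + 30u^2 + 300u + 1000


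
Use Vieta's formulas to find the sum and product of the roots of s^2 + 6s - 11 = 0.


For as^2+bs+c=0: sum = -b/a, product = c/a.
a=1, b=6, c=-11
Sum = -(6)/1 = -6
Product = (-11)/1 = -11


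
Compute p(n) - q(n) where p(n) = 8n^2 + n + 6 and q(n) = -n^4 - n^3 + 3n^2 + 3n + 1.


Distribute the minus sign:
  (8n^2 + n + 6)
- (-n^4 - n^3 + 3n^2 + 3n + 1)
Negate second polynomial: n^4 + n^3 - 3n^2 - 3n - 1
Add: n^4 + n^3 + 5n^2 - 2n + 5


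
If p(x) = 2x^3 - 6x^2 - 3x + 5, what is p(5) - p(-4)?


p(5) = 90
p(-4) = -207
p(5) - p(-4) = 90 + 207 = 297


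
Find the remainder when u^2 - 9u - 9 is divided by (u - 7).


By the Remainder Theorem, the remainder equals p(7):
  1*(7)^2 = 49
  -9*(7)^1 = -63
  constant: -9
Sum: 49 - 63 - 9 = -23


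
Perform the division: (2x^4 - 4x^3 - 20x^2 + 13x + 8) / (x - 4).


(2x^4 - 4x^3 - 20x^2 + 13x + 8) / (x - 4)
Step 1: 2x^3 * (x - 4) = 2x^4 - 8x^3; subtract.
Step 2: 4x^2 * (x - 4) = 4x^3 - 16x^2; subtract.
Step 3: -4x * (x - 4) = -4x^2 + 16x; subtract.
Step 4: -3 * (x - 4) = -3x + 12; subtract.
Quotient: 2x^3 + 4x^2 - 4x - 3, Remainder: -4


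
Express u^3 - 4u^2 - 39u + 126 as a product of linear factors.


Try integer roots (divisors of 126). u=7: p(7)=0.
Divide out (u - 7): quotient is u^2 + 3u - 18.
Factor the quadratic: (u + 6)(u - 3)
Result: (u - 7)(u + 6)(u - 3)


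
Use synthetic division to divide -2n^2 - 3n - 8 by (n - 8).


Synthetic division with c = 8. Coefficients: -2, -3, -8
Bring down -2.
  -2 * 8 = -16; -16 - 3 = -19
  -19 * 8 = -152; -152 - 8 = -160
Quotient: -2n - 19, Remainder: -160


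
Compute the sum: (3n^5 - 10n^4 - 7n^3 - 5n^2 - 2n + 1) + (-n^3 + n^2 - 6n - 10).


Align terms by degree and add:
  3n^5 - 10n^4 - 7n^3 - 5n^2 - 2n + 1
  -n^3 + n^2 - 6n - 10
= 3n^5 - 10n^4 - 8n^3 - 4n^2 - 8n - 9


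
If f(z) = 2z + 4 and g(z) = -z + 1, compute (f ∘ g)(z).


Substitute g(z) into f:
f(g(z)) = 2*(-z + 1) + 4
Expand and combine: -2z + 6


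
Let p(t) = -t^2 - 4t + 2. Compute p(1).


Using direct substitution:
  -1 * (1)^2 = -1
  -4 * (1)^1 = -4
  constant: 2
Sum = -1 - 4 + 2 = -3


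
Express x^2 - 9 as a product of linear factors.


Roots satisfy r1 + r2 = -b/a = 0 and r1*r2 = c/a = -9.
So r1 = 3, r2 = -3.
x^2 - 9 = (x - r1)(x - r2) = (x - 3)(x + 3)


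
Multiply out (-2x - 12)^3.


Expand (-2x - 12)^3 by repeated multiplication:
  (-2x - 12)^2 = 4x^2 + 48x + 144
= -8x^3 - 144x^2 - 864x - 1728


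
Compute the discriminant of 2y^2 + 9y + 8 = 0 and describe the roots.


D = b^2 - 4ac = (9)^2 - 4(2)(8) = 81 - 64 = 17
Since D > 0: two distinct irrational roots


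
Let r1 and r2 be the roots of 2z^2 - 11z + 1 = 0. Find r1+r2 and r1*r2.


For az^2+bz+c=0: sum = -b/a, product = c/a.
a=2, b=-11, c=1
Sum = -(-11)/2 = 11/2
Product = (1)/2 = 1/2


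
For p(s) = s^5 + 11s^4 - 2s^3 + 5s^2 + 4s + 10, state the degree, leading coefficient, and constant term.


Highest power of s is 5, with coefficient 1. Constant term is 10.
Degree = 5, leading coefficient = 1, constant term = 10


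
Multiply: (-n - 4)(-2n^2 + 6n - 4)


Distribute each term of the first polynomial:
  (-n)(-2n^2 + 6n - 4) = 2n^3 - 6n^2 + 4n
  (-4)(-2n^2 + 6n - 4) = 8n^2 - 24n + 16
Sum: 2n^3 + 2n^2 - 20n + 16


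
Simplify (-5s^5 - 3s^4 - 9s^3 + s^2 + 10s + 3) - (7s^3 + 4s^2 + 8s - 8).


Distribute the minus sign:
  (-5s^5 - 3s^4 - 9s^3 + s^2 + 10s + 3)
- (7s^3 + 4s^2 + 8s - 8)
Negate second polynomial: -7s^3 - 4s^2 - 8s + 8
Add: -5s^5 - 3s^4 - 16s^3 - 3s^2 + 2s + 11


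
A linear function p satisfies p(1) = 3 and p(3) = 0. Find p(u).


p(u) = mu + b. Using p(1)=3, p(3)=0:
m = (3)/(1 - 3) = 3/-2 = -3/2
b = 3 - m*(1) = 3 + 3/2 = 9/2
p(u) = -(3/2)u + (9/2)


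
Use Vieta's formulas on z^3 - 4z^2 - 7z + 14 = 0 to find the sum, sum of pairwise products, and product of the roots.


Monic cubic z^3+bz^2+cz+d=0: sum=-b, pairwise sum=c, product=-d.
b=-4, c=-7, d=14
r1+r2+r3 = 4
r1r2+r1r3+r2r3 = -7
r1r2r3 = -14


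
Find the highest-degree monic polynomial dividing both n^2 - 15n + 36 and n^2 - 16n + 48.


Factor each:
  n^2 - 15n + 36 = (n - 12)(n - 3)
  n^2 - 16n + 48 = (n - 12)(n - 4)
Common monic factor: n - 12


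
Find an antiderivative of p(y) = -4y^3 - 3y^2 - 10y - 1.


Reverse power rule on each term:
  ∫ -4y^3 dy = -y^4
  ∫ -3y^2 dy = -y^3
  ∫ -10y dy = -5y^2
  ∫ -1 dy = -y
F(y) = -y^4 - y^3 - 5y^2 - y + C


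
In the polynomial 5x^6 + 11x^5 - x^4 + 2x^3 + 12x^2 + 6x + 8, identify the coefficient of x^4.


Read off the coefficient of x^4: -1


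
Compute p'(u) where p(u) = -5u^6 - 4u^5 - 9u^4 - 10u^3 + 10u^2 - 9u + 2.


Apply the power rule term by term:
  d/du(-5u^6) = -30u^5
  d/du(-4u^5) = -20u^4
  d/du(-9u^4) = -36u^3
  d/du(-10u^3) = -30u^2
  d/du(10u^2) = 20u
  d/du(-9u) = -9
  d/du(2) = 0
p'(u) = -30u^5 - 20u^4 - 36u^3 - 30u^2 + 20u - 9


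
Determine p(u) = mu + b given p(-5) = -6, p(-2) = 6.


p(u) = mu + b. Using p(-5)=-6, p(-2)=6:
m = (-6 - 6)/(-5 + 2) = -12/-3 = 4
b = -6 - m*(-5) = -6 + 20 = 14
p(u) = 4u + 14


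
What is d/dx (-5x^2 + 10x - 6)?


Apply the power rule term by term:
  d/dx(-5x^2) = -10x
  d/dx(10x) = 10
  d/dx(-6) = 0
p'(x) = -10x + 10


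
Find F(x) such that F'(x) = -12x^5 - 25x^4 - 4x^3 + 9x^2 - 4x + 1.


Reverse power rule on each term:
  ∫ -12x^5 dx = -2x^6
  ∫ -25x^4 dx = -5x^5
  ∫ -4x^3 dx = -x^4
  ∫ 9x^2 dx = 3x^3
  ∫ -4x dx = -2x^2
  ∫ 1 dx = x
F(x) = -2x^6 - 5x^5 - x^4 + 3x^3 - 2x^2 + x + C


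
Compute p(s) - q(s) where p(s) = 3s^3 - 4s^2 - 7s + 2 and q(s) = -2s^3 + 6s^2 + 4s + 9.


Distribute the minus sign:
  (3s^3 - 4s^2 - 7s + 2)
- (-2s^3 + 6s^2 + 4s + 9)
Negate second polynomial: 2s^3 - 6s^2 - 4s - 9
Add: 5s^3 - 10s^2 - 11s - 7


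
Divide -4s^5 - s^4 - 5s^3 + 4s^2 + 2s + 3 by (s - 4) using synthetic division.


Synthetic division with c = 4. Coefficients: -4, -1, -5, 4, 2, 3
Bring down -4.
  -4 * 4 = -16; -16 - 1 = -17
  -17 * 4 = -68; -68 - 5 = -73
  -73 * 4 = -292; -292 + 4 = -288
  -288 * 4 = -1152; -1152 + 2 = -1150
  -1150 * 4 = -4600; -4600 + 3 = -4597
Quotient: -4s^4 - 17s^3 - 73s^2 - 288s - 1150, Remainder: -4597


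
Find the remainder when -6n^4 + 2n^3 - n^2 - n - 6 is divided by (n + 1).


By the Remainder Theorem, the remainder equals p(-1):
  -6*(-1)^4 = -6
  2*(-1)^3 = -2
  -1*(-1)^2 = -1
  -1*(-1)^1 = 1
  constant: -6
Sum: -6 - 2 - 1 + 1 - 6 = -14


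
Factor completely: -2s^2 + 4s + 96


Roots satisfy r1 + r2 = -b/a = 2 and r1*r2 = c/a = -48.
So r1 = 8, r2 = -6.
-2s^2 + 4s + 96 = -2(s - r1)(s - r2) = -2(s - 8)(s + 6)


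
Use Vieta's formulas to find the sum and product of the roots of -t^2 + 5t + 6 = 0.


For at^2+bt+c=0: sum = -b/a, product = c/a.
a=-1, b=5, c=6
Sum = -(5)/-1 = 5
Product = (6)/-1 = -6


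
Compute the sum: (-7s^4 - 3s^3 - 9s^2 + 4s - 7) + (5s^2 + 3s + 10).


Align terms by degree and add:
  -7s^4 - 3s^3 - 9s^2 + 4s - 7
+ 5s^2 + 3s + 10
= -7s^4 - 3s^3 - 4s^2 + 7s + 3


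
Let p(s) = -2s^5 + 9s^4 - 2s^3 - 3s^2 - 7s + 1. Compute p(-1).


Using direct substitution:
  -2 * (-1)^5 = 2
  9 * (-1)^4 = 9
  -2 * (-1)^3 = 2
  -3 * (-1)^2 = -3
  -7 * (-1)^1 = 7
  constant: 1
Sum = 2 + 9 + 2 - 3 + 7 + 1 = 18


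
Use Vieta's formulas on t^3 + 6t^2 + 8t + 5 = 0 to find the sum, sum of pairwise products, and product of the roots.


Monic cubic t^3+bt^2+ct+d=0: sum=-b, pairwise sum=c, product=-d.
b=6, c=8, d=5
r1+r2+r3 = -6
r1r2+r1r3+r2r3 = 8
r1r2r3 = -5


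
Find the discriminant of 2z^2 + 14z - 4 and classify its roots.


D = b^2 - 4ac = (14)^2 - 4(2)(-4) = 196 + 32 = 228
Since D > 0: two distinct irrational roots


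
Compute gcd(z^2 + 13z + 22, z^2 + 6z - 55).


Factor each:
  z^2 + 13z + 22 = (z + 11)(z + 2)
  z^2 + 6z - 55 = (z + 11)(z - 5)
Common monic factor: z + 11


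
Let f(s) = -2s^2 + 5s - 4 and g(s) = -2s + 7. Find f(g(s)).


Substitute g(s) into f:
f(g(s)) = -2*(-2s + 7)^2 + 5*(-2s + 7) + (-4)
(-2s + 7)^2 = 4s^2 - 28s + 49
Expand and combine: -8s^2 + 46s - 67


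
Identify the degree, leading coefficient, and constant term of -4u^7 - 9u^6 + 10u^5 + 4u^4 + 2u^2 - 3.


Highest power of u is 7, with coefficient -4. Constant term is -3.
Degree = 7, leading coefficient = -4, constant term = -3


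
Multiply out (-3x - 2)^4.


Expand (-3x - 2)^4 by repeated multiplication:
  (-3x - 2)^2 = 9x^2 + 12x + 4
  (-3x - 2)^3 = -27x^3 - 54x^2 - 36x - 8
= 81x^4 + 216x^3 + 216x^2 + 96x + 16


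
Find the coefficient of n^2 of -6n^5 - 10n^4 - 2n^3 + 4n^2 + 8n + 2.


Read off the coefficient of n^2: 4


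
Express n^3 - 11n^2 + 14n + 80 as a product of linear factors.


Try integer roots (divisors of 80). n=5: p(5)=0.
Divide out (n - 5): quotient is n^2 - 6n - 16.
Factor the quadratic: (n - 8)(n + 2)
Result: (n - 5)(n - 8)(n + 2)


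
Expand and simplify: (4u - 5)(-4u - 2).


Distribute each term of the first polynomial:
  (4u)(-4u - 2) = -16u^2 - 8u
  (-5)(-4u - 2) = 20u + 10
Sum: -16u^2 + 12u + 10


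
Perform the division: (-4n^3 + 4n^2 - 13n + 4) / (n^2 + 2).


(-4n^3 + 4n^2 - 13n + 4) / (n^2 + 2)
Step 1: -4n * (n^2 + 2) = -4n^3 - 8n; subtract.
Step 2: 4 * (n^2 + 2) = 4n^2 + 8; subtract.
Quotient: -4n + 4, Remainder: -5n - 4


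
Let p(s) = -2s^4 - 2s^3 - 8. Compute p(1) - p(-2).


p(1) = -12
p(-2) = -24
p(1) - p(-2) = -12 + 24 = 12


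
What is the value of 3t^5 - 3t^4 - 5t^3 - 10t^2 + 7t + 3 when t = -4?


Using direct substitution:
  3 * (-4)^5 = -3072
  -3 * (-4)^4 = -768
  -5 * (-4)^3 = 320
  -10 * (-4)^2 = -160
  7 * (-4)^1 = -28
  constant: 3
Sum = -3072 - 768 + 320 - 160 - 28 + 3 = -3705


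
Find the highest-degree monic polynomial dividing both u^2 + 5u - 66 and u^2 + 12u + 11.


Factor each:
  u^2 + 5u - 66 = (u + 11)(u - 6)
  u^2 + 12u + 11 = (u + 11)(u + 1)
Common monic factor: u + 11


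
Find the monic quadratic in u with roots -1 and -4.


p(u) = (u + 1)(u + 4)
Expand: u^2 + 5u + 4


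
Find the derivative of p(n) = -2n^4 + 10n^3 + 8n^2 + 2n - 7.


Apply the power rule term by term:
  d/dn(-2n^4) = -8n^3
  d/dn(10n^3) = 30n^2
  d/dn(8n^2) = 16n
  d/dn(2n) = 2
  d/dn(-7) = 0
p'(n) = -8n^3 + 30n^2 + 16n + 2


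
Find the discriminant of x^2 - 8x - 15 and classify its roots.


D = b^2 - 4ac = (-8)^2 - 4(1)(-15) = 64 + 60 = 124
Since D > 0: two distinct irrational roots


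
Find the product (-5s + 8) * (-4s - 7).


Distribute each term of the first polynomial:
  (-5s)(-4s - 7) = 20s^2 + 35s
  (8)(-4s - 7) = -32s - 56
Sum: 20s^2 + 3s - 56


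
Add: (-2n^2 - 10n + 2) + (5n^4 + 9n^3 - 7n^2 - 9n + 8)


Align terms by degree and add:
  -2n^2 - 10n + 2
+ 5n^4 + 9n^3 - 7n^2 - 9n + 8
= 5n^4 + 9n^3 - 9n^2 - 19n + 10


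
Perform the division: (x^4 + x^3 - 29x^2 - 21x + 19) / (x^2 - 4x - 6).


(x^4 + x^3 - 29x^2 - 21x + 19) / (x^2 - 4x - 6)
Step 1: x^2 * (x^2 - 4x - 6) = x^4 - 4x^3 - 6x^2; subtract.
Step 2: 5x * (x^2 - 4x - 6) = 5x^3 - 20x^2 - 30x; subtract.
Step 3: -3 * (x^2 - 4x - 6) = -3x^2 + 12x + 18; subtract.
Quotient: x^2 + 5x - 3, Remainder: -3x + 1


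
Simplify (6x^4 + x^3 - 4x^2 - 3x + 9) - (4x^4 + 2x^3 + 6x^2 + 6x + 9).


Distribute the minus sign:
  (6x^4 + x^3 - 4x^2 - 3x + 9)
- (4x^4 + 2x^3 + 6x^2 + 6x + 9)
Negate second polynomial: -4x^4 - 2x^3 - 6x^2 - 6x - 9
Add: 2x^4 - x^3 - 10x^2 - 9x


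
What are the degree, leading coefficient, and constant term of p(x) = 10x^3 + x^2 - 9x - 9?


Highest power of x is 3, with coefficient 10. Constant term is -9.
Degree = 3, leading coefficient = 10, constant term = -9


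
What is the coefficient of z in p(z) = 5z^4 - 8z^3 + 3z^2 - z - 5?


Read off the coefficient of z: -1


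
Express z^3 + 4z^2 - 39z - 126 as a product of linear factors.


Try integer roots (divisors of -126). z=-7: p(-7)=0.
Divide out (z + 7): quotient is z^2 - 3z - 18.
Factor the quadratic: (z - 6)(z + 3)
Result: (z + 7)(z - 6)(z + 3)


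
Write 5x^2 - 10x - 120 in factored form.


Roots satisfy r1 + r2 = -b/a = 2 and r1*r2 = c/a = -24.
So r1 = -4, r2 = 6.
5x^2 - 10x - 120 = 5(x - r1)(x - r2) = 5(x + 4)(x - 6)


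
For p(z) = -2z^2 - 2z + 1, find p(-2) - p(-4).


p(-2) = -3
p(-4) = -23
p(-2) - p(-4) = -3 + 23 = 20


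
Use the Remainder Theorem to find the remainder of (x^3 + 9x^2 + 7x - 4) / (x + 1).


By the Remainder Theorem, the remainder equals p(-1):
  1*(-1)^3 = -1
  9*(-1)^2 = 9
  7*(-1)^1 = -7
  constant: -4
Sum: -1 + 9 - 7 - 4 = -3


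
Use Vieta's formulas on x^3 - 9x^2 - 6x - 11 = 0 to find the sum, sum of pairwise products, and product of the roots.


Monic cubic x^3+bx^2+cx+d=0: sum=-b, pairwise sum=c, product=-d.
b=-9, c=-6, d=-11
r1+r2+r3 = 9
r1r2+r1r3+r2r3 = -6
r1r2r3 = 11


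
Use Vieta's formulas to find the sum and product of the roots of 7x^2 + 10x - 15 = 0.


For ax^2+bx+c=0: sum = -b/a, product = c/a.
a=7, b=10, c=-15
Sum = -(10)/7 = -10/7
Product = (-15)/7 = -15/7


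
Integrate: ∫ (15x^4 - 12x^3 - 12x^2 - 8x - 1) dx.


Reverse power rule on each term:
  ∫ 15x^4 dx = 3x^5
  ∫ -12x^3 dx = -3x^4
  ∫ -12x^2 dx = -4x^3
  ∫ -8x dx = -4x^2
  ∫ -1 dx = -x
F(x) = 3x^5 - 3x^4 - 4x^3 - 4x^2 - x + C


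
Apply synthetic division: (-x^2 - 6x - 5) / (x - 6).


Synthetic division with c = 6. Coefficients: -1, -6, -5
Bring down -1.
  -1 * 6 = -6; -6 - 6 = -12
  -12 * 6 = -72; -72 - 5 = -77
Quotient: -x - 12, Remainder: -77


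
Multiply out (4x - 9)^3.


Expand (4x - 9)^3 by repeated multiplication:
  (4x - 9)^2 = 16x^2 - 72x + 81
= 64x^3 - 432x^2 + 972x - 729


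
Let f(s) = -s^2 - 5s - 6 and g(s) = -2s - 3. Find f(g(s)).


Substitute g(s) into f:
f(g(s)) = -1*(-2s - 3)^2 + (-5)*(-2s - 3) + (-6)
(-2s - 3)^2 = 4s^2 + 12s + 9
Expand and combine: -4s^2 - 2s


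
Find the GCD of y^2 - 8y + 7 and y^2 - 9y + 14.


Factor each:
  y^2 - 8y + 7 = (y - 7)(y - 1)
  y^2 - 9y + 14 = (y - 7)(y - 2)
Common monic factor: y - 7


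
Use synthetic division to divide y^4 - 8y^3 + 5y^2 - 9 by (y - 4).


Synthetic division with c = 4. Coefficients: 1, -8, 5, 0, -9
Bring down 1.
  1 * 4 = 4; 4 - 8 = -4
  -4 * 4 = -16; -16 + 5 = -11
  -11 * 4 = -44; -44 + 0 = -44
  -44 * 4 = -176; -176 - 9 = -185
Quotient: y^3 - 4y^2 - 11y - 44, Remainder: -185


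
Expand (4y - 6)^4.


Expand (4y - 6)^4 by repeated multiplication:
  (4y - 6)^2 = 16y^2 - 48y + 36
  (4y - 6)^3 = 64y^3 - 288y^2 + 432y - 216
= 256y^4 - 1536y^3 + 3456y^2 - 3456y + 1296


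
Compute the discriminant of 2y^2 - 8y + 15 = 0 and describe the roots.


D = b^2 - 4ac = (-8)^2 - 4(2)(15) = 64 - 120 = -56
Since D < 0: two complex conjugate roots (no real roots)


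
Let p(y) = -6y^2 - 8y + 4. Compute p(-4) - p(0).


p(-4) = -60
p(0) = 4
p(-4) - p(0) = -60 - 4 = -64


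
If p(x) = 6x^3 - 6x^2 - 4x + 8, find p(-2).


Using direct substitution:
  6 * (-2)^3 = -48
  -6 * (-2)^2 = -24
  -4 * (-2)^1 = 8
  constant: 8
Sum = -48 - 24 + 8 + 8 = -56


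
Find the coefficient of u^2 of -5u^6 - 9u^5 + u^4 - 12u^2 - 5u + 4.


Read off the coefficient of u^2: -12


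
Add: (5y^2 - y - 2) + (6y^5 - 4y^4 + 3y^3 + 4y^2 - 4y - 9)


Align terms by degree and add:
  5y^2 - y - 2
+ 6y^5 - 4y^4 + 3y^3 + 4y^2 - 4y - 9
= 6y^5 - 4y^4 + 3y^3 + 9y^2 - 5y - 11


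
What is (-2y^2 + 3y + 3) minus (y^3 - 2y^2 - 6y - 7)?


Distribute the minus sign:
  (-2y^2 + 3y + 3)
- (y^3 - 2y^2 - 6y - 7)
Negate second polynomial: -y^3 + 2y^2 + 6y + 7
Add: -y^3 + 9y + 10


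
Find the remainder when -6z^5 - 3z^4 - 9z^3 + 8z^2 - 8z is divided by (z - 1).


By the Remainder Theorem, the remainder equals p(1):
  -6*(1)^5 = -6
  -3*(1)^4 = -3
  -9*(1)^3 = -9
  8*(1)^2 = 8
  -8*(1)^1 = -8
  constant: 0
Sum: -6 - 3 - 9 + 8 - 8 + 0 = -18


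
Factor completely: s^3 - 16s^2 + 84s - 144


Try integer roots (divisors of -144). s=6: p(6)=0.
Divide out (s - 6): quotient is s^2 - 10s + 24.
Factor the quadratic: (s - 4)(s - 6)
Result: (s - 6)(s - 4)(s - 6)


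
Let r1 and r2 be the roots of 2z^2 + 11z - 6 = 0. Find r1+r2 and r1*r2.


For az^2+bz+c=0: sum = -b/a, product = c/a.
a=2, b=11, c=-6
Sum = -(11)/2 = -11/2
Product = (-6)/2 = -3


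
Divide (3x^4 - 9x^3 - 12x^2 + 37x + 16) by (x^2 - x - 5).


(3x^4 - 9x^3 - 12x^2 + 37x + 16) / (x^2 - x - 5)
Step 1: 3x^2 * (x^2 - x - 5) = 3x^4 - 3x^3 - 15x^2; subtract.
Step 2: -6x * (x^2 - x - 5) = -6x^3 + 6x^2 + 30x; subtract.
Step 3: -3 * (x^2 - x - 5) = -3x^2 + 3x + 15; subtract.
Quotient: 3x^2 - 6x - 3, Remainder: 4x + 1


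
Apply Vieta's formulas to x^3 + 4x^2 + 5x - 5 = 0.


Monic cubic x^3+bx^2+cx+d=0: sum=-b, pairwise sum=c, product=-d.
b=4, c=5, d=-5
r1+r2+r3 = -4
r1r2+r1r3+r2r3 = 5
r1r2r3 = 5


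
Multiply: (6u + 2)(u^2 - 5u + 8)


Distribute each term of the first polynomial:
  (6u)(u^2 - 5u + 8) = 6u^3 - 30u^2 + 48u
  (2)(u^2 - 5u + 8) = 2u^2 - 10u + 16
Sum: 6u^3 - 28u^2 + 38u + 16


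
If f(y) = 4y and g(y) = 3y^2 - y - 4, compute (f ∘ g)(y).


Substitute g(y) into f:
f(g(y)) = 4*(3y^2 - y - 4)
Expand and combine: 12y^2 - 4y - 16


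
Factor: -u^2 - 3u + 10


Roots satisfy r1 + r2 = -b/a = -3 and r1*r2 = c/a = -10.
So r1 = -5, r2 = 2.
-u^2 - 3u + 10 = -(u - r1)(u - r2) = -(u + 5)(u - 2)


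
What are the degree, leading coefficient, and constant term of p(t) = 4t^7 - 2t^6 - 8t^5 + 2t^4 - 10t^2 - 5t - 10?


Highest power of t is 7, with coefficient 4. Constant term is -10.
Degree = 7, leading coefficient = 4, constant term = -10


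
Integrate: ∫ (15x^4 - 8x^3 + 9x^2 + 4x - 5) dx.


Reverse power rule on each term:
  ∫ 15x^4 dx = 3x^5
  ∫ -8x^3 dx = -2x^4
  ∫ 9x^2 dx = 3x^3
  ∫ 4x dx = 2x^2
  ∫ -5 dx = -5x
F(x) = 3x^5 - 2x^4 + 3x^3 + 2x^2 - 5x + C


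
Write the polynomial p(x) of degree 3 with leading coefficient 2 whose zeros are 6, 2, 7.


p(x) = 2(x - 6)(x - 2)(x - 7)
Expand: 2x^3 - 30x^2 + 136x - 168


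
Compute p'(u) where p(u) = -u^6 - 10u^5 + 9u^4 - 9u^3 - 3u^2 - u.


Apply the power rule term by term:
  d/du(-u^6) = -6u^5
  d/du(-10u^5) = -50u^4
  d/du(9u^4) = 36u^3
  d/du(-9u^3) = -27u^2
  d/du(-3u^2) = -6u
  d/du(-u) = -1
p'(u) = -6u^5 - 50u^4 + 36u^3 - 27u^2 - 6u - 1


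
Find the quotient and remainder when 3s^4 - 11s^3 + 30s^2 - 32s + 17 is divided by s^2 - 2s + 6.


(3s^4 - 11s^3 + 30s^2 - 32s + 17) / (s^2 - 2s + 6)
Step 1: 3s^2 * (s^2 - 2s + 6) = 3s^4 - 6s^3 + 18s^2; subtract.
Step 2: -5s * (s^2 - 2s + 6) = -5s^3 + 10s^2 - 30s; subtract.
Step 3: 2 * (s^2 - 2s + 6) = 2s^2 - 4s + 12; subtract.
Quotient: 3s^2 - 5s + 2, Remainder: 2s + 5


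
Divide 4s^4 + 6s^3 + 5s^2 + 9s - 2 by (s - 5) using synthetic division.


Synthetic division with c = 5. Coefficients: 4, 6, 5, 9, -2
Bring down 4.
  4 * 5 = 20; 20 + 6 = 26
  26 * 5 = 130; 130 + 5 = 135
  135 * 5 = 675; 675 + 9 = 684
  684 * 5 = 3420; 3420 - 2 = 3418
Quotient: 4s^3 + 26s^2 + 135s + 684, Remainder: 3418


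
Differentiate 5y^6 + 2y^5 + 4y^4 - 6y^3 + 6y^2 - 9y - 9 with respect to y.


Apply the power rule term by term:
  d/dy(5y^6) = 30y^5
  d/dy(2y^5) = 10y^4
  d/dy(4y^4) = 16y^3
  d/dy(-6y^3) = -18y^2
  d/dy(6y^2) = 12y
  d/dy(-9y) = -9
  d/dy(-9) = 0
p'(y) = 30y^5 + 10y^4 + 16y^3 - 18y^2 + 12y - 9


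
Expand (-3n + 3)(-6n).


Distribute each term of the first polynomial:
  (-3n)(-6n) = 18n^2
  (3)(-6n) = -18n
Sum: 18n^2 - 18n


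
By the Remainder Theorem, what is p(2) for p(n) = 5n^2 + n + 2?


By the Remainder Theorem, the remainder equals p(2):
  5*(2)^2 = 20
  1*(2)^1 = 2
  constant: 2
Sum: 20 + 2 + 2 = 24


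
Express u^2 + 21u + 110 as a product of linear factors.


Roots satisfy r1 + r2 = -b/a = -21 and r1*r2 = c/a = 110.
So r1 = -11, r2 = -10.
u^2 + 21u + 110 = (u - r1)(u - r2) = (u + 11)(u + 10)


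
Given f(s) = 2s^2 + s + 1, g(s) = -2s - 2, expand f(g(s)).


Substitute g(s) into f:
f(g(s)) = 2*(-2s - 2)^2 + 1*(-2s - 2) + 1
(-2s - 2)^2 = 4s^2 + 8s + 4
Expand and combine: 8s^2 + 14s + 7


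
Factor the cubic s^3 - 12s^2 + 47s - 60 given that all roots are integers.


Try integer roots (divisors of -60). s=3: p(3)=0.
Divide out (s - 3): quotient is s^2 - 9s + 20.
Factor the quadratic: (s - 5)(s - 4)
Result: (s - 3)(s - 5)(s - 4)


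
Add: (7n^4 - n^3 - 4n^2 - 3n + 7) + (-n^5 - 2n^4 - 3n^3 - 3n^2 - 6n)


Align terms by degree and add:
  7n^4 - n^3 - 4n^2 - 3n + 7
  -n^5 - 2n^4 - 3n^3 - 3n^2 - 6n
= -n^5 + 5n^4 - 4n^3 - 7n^2 - 9n + 7


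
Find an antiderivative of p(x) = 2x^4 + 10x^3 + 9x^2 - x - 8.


Reverse power rule on each term:
  ∫ 2x^4 dx = (2/5)x^5
  ∫ 10x^3 dx = (5/2)x^4
  ∫ 9x^2 dx = 3x^3
  ∫ -x dx = -(1/2)x^2
  ∫ -8 dx = -8x
F(x) = (2/5)x^5 + (5/2)x^4 + 3x^3 - (1/2)x^2 - 8x + C


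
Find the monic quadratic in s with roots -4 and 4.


p(s) = (s + 4)(s - 4)
Expand: s^2 - 16


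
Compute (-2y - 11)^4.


Expand (-2y - 11)^4 by repeated multiplication:
  (-2y - 11)^2 = 4y^2 + 44y + 121
  (-2y - 11)^3 = -8y^3 - 132y^2 - 726y - 1331
= 16y^4 + 352y^3 + 2904y^2 + 10648y + 14641


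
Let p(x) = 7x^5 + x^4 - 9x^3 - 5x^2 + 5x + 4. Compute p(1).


Using direct substitution:
  7 * (1)^5 = 7
  1 * (1)^4 = 1
  -9 * (1)^3 = -9
  -5 * (1)^2 = -5
  5 * (1)^1 = 5
  constant: 4
Sum = 7 + 1 - 9 - 5 + 5 + 4 = 3


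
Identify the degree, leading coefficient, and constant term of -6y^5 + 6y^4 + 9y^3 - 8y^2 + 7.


Highest power of y is 5, with coefficient -6. Constant term is 7.
Degree = 5, leading coefficient = -6, constant term = 7


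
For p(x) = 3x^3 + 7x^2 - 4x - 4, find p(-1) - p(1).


p(-1) = 4
p(1) = 2
p(-1) - p(1) = 4 - 2 = 2


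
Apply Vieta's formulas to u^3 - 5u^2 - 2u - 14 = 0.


Monic cubic u^3+bu^2+cu+d=0: sum=-b, pairwise sum=c, product=-d.
b=-5, c=-2, d=-14
r1+r2+r3 = 5
r1r2+r1r3+r2r3 = -2
r1r2r3 = 14


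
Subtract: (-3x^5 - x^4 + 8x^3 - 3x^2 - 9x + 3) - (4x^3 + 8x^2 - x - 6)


Distribute the minus sign:
  (-3x^5 - x^4 + 8x^3 - 3x^2 - 9x + 3)
- (4x^3 + 8x^2 - x - 6)
Negate second polynomial: -4x^3 - 8x^2 + x + 6
Add: -3x^5 - x^4 + 4x^3 - 11x^2 - 8x + 9


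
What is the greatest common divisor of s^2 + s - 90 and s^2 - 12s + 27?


Factor each:
  s^2 + s - 90 = (s - 9)(s + 10)
  s^2 - 12s + 27 = (s - 9)(s - 3)
Common monic factor: s - 9
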